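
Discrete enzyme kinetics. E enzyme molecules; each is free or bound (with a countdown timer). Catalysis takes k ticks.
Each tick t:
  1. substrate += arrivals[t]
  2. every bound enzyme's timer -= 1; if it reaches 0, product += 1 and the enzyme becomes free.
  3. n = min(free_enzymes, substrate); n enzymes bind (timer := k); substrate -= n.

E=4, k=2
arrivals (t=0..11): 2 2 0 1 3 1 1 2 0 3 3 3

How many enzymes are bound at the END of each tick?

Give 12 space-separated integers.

Answer: 2 4 2 1 4 4 2 3 2 3 4 4

Derivation:
t=0: arr=2 -> substrate=0 bound=2 product=0
t=1: arr=2 -> substrate=0 bound=4 product=0
t=2: arr=0 -> substrate=0 bound=2 product=2
t=3: arr=1 -> substrate=0 bound=1 product=4
t=4: arr=3 -> substrate=0 bound=4 product=4
t=5: arr=1 -> substrate=0 bound=4 product=5
t=6: arr=1 -> substrate=0 bound=2 product=8
t=7: arr=2 -> substrate=0 bound=3 product=9
t=8: arr=0 -> substrate=0 bound=2 product=10
t=9: arr=3 -> substrate=0 bound=3 product=12
t=10: arr=3 -> substrate=2 bound=4 product=12
t=11: arr=3 -> substrate=2 bound=4 product=15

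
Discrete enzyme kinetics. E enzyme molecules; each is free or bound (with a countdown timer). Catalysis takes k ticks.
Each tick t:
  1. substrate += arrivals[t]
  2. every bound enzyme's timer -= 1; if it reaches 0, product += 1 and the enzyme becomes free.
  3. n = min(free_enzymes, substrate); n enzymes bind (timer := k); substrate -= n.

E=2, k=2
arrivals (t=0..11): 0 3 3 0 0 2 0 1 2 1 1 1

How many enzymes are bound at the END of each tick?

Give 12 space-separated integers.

t=0: arr=0 -> substrate=0 bound=0 product=0
t=1: arr=3 -> substrate=1 bound=2 product=0
t=2: arr=3 -> substrate=4 bound=2 product=0
t=3: arr=0 -> substrate=2 bound=2 product=2
t=4: arr=0 -> substrate=2 bound=2 product=2
t=5: arr=2 -> substrate=2 bound=2 product=4
t=6: arr=0 -> substrate=2 bound=2 product=4
t=7: arr=1 -> substrate=1 bound=2 product=6
t=8: arr=2 -> substrate=3 bound=2 product=6
t=9: arr=1 -> substrate=2 bound=2 product=8
t=10: arr=1 -> substrate=3 bound=2 product=8
t=11: arr=1 -> substrate=2 bound=2 product=10

Answer: 0 2 2 2 2 2 2 2 2 2 2 2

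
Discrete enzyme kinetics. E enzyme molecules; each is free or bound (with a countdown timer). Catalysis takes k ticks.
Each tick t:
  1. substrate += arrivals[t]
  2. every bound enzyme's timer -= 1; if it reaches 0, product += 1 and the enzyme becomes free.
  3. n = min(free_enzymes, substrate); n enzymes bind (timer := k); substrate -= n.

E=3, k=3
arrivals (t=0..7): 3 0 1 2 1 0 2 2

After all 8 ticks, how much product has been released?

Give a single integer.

Answer: 6

Derivation:
t=0: arr=3 -> substrate=0 bound=3 product=0
t=1: arr=0 -> substrate=0 bound=3 product=0
t=2: arr=1 -> substrate=1 bound=3 product=0
t=3: arr=2 -> substrate=0 bound=3 product=3
t=4: arr=1 -> substrate=1 bound=3 product=3
t=5: arr=0 -> substrate=1 bound=3 product=3
t=6: arr=2 -> substrate=0 bound=3 product=6
t=7: arr=2 -> substrate=2 bound=3 product=6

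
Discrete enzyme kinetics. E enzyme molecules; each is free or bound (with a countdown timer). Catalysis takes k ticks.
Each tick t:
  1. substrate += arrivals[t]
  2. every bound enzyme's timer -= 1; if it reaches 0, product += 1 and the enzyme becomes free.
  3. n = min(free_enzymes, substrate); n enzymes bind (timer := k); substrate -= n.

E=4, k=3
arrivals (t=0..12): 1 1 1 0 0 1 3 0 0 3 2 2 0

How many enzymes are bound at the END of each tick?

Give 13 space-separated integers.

Answer: 1 2 3 2 1 1 4 4 3 3 4 4 4

Derivation:
t=0: arr=1 -> substrate=0 bound=1 product=0
t=1: arr=1 -> substrate=0 bound=2 product=0
t=2: arr=1 -> substrate=0 bound=3 product=0
t=3: arr=0 -> substrate=0 bound=2 product=1
t=4: arr=0 -> substrate=0 bound=1 product=2
t=5: arr=1 -> substrate=0 bound=1 product=3
t=6: arr=3 -> substrate=0 bound=4 product=3
t=7: arr=0 -> substrate=0 bound=4 product=3
t=8: arr=0 -> substrate=0 bound=3 product=4
t=9: arr=3 -> substrate=0 bound=3 product=7
t=10: arr=2 -> substrate=1 bound=4 product=7
t=11: arr=2 -> substrate=3 bound=4 product=7
t=12: arr=0 -> substrate=0 bound=4 product=10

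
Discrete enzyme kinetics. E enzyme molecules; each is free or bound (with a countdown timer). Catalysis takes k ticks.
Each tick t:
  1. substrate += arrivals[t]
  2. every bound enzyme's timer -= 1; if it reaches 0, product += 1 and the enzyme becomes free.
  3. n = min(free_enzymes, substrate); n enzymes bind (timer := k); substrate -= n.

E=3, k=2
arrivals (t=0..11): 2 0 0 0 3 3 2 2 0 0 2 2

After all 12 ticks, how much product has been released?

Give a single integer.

t=0: arr=2 -> substrate=0 bound=2 product=0
t=1: arr=0 -> substrate=0 bound=2 product=0
t=2: arr=0 -> substrate=0 bound=0 product=2
t=3: arr=0 -> substrate=0 bound=0 product=2
t=4: arr=3 -> substrate=0 bound=3 product=2
t=5: arr=3 -> substrate=3 bound=3 product=2
t=6: arr=2 -> substrate=2 bound=3 product=5
t=7: arr=2 -> substrate=4 bound=3 product=5
t=8: arr=0 -> substrate=1 bound=3 product=8
t=9: arr=0 -> substrate=1 bound=3 product=8
t=10: arr=2 -> substrate=0 bound=3 product=11
t=11: arr=2 -> substrate=2 bound=3 product=11

Answer: 11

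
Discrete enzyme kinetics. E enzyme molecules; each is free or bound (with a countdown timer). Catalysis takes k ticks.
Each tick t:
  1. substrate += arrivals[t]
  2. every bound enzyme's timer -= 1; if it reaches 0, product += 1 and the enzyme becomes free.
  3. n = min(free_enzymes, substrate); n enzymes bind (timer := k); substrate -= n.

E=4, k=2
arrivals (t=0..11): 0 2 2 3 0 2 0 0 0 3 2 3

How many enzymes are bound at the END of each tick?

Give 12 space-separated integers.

Answer: 0 2 4 4 3 3 2 0 0 3 4 4

Derivation:
t=0: arr=0 -> substrate=0 bound=0 product=0
t=1: arr=2 -> substrate=0 bound=2 product=0
t=2: arr=2 -> substrate=0 bound=4 product=0
t=3: arr=3 -> substrate=1 bound=4 product=2
t=4: arr=0 -> substrate=0 bound=3 product=4
t=5: arr=2 -> substrate=0 bound=3 product=6
t=6: arr=0 -> substrate=0 bound=2 product=7
t=7: arr=0 -> substrate=0 bound=0 product=9
t=8: arr=0 -> substrate=0 bound=0 product=9
t=9: arr=3 -> substrate=0 bound=3 product=9
t=10: arr=2 -> substrate=1 bound=4 product=9
t=11: arr=3 -> substrate=1 bound=4 product=12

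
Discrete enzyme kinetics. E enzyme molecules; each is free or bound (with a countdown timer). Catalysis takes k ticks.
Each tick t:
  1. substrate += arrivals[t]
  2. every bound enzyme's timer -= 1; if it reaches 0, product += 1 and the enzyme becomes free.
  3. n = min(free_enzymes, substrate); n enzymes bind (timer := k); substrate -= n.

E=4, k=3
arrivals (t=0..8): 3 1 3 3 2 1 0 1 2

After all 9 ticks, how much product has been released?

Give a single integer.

Answer: 8

Derivation:
t=0: arr=3 -> substrate=0 bound=3 product=0
t=1: arr=1 -> substrate=0 bound=4 product=0
t=2: arr=3 -> substrate=3 bound=4 product=0
t=3: arr=3 -> substrate=3 bound=4 product=3
t=4: arr=2 -> substrate=4 bound=4 product=4
t=5: arr=1 -> substrate=5 bound=4 product=4
t=6: arr=0 -> substrate=2 bound=4 product=7
t=7: arr=1 -> substrate=2 bound=4 product=8
t=8: arr=2 -> substrate=4 bound=4 product=8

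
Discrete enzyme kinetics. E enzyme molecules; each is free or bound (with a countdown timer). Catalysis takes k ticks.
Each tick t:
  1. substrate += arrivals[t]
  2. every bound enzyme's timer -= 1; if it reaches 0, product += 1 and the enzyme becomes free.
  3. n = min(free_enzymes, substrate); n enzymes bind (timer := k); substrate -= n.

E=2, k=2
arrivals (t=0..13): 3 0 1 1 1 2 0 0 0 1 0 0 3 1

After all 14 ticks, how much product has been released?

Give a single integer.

Answer: 9

Derivation:
t=0: arr=3 -> substrate=1 bound=2 product=0
t=1: arr=0 -> substrate=1 bound=2 product=0
t=2: arr=1 -> substrate=0 bound=2 product=2
t=3: arr=1 -> substrate=1 bound=2 product=2
t=4: arr=1 -> substrate=0 bound=2 product=4
t=5: arr=2 -> substrate=2 bound=2 product=4
t=6: arr=0 -> substrate=0 bound=2 product=6
t=7: arr=0 -> substrate=0 bound=2 product=6
t=8: arr=0 -> substrate=0 bound=0 product=8
t=9: arr=1 -> substrate=0 bound=1 product=8
t=10: arr=0 -> substrate=0 bound=1 product=8
t=11: arr=0 -> substrate=0 bound=0 product=9
t=12: arr=3 -> substrate=1 bound=2 product=9
t=13: arr=1 -> substrate=2 bound=2 product=9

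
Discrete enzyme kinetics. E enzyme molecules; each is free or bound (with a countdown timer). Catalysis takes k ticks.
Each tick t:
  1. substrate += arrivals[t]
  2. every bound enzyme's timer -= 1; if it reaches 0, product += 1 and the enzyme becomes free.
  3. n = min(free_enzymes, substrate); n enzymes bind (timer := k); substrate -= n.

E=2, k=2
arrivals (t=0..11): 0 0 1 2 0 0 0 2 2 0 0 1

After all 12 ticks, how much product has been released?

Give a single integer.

Answer: 7

Derivation:
t=0: arr=0 -> substrate=0 bound=0 product=0
t=1: arr=0 -> substrate=0 bound=0 product=0
t=2: arr=1 -> substrate=0 bound=1 product=0
t=3: arr=2 -> substrate=1 bound=2 product=0
t=4: arr=0 -> substrate=0 bound=2 product=1
t=5: arr=0 -> substrate=0 bound=1 product=2
t=6: arr=0 -> substrate=0 bound=0 product=3
t=7: arr=2 -> substrate=0 bound=2 product=3
t=8: arr=2 -> substrate=2 bound=2 product=3
t=9: arr=0 -> substrate=0 bound=2 product=5
t=10: arr=0 -> substrate=0 bound=2 product=5
t=11: arr=1 -> substrate=0 bound=1 product=7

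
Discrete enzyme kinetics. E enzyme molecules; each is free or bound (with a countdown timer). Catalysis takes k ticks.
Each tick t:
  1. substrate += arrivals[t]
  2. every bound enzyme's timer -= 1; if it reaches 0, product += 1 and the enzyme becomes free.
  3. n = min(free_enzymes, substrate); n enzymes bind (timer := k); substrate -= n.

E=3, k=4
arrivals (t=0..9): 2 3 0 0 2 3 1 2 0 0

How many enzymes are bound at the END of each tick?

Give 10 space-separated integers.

t=0: arr=2 -> substrate=0 bound=2 product=0
t=1: arr=3 -> substrate=2 bound=3 product=0
t=2: arr=0 -> substrate=2 bound=3 product=0
t=3: arr=0 -> substrate=2 bound=3 product=0
t=4: arr=2 -> substrate=2 bound=3 product=2
t=5: arr=3 -> substrate=4 bound=3 product=3
t=6: arr=1 -> substrate=5 bound=3 product=3
t=7: arr=2 -> substrate=7 bound=3 product=3
t=8: arr=0 -> substrate=5 bound=3 product=5
t=9: arr=0 -> substrate=4 bound=3 product=6

Answer: 2 3 3 3 3 3 3 3 3 3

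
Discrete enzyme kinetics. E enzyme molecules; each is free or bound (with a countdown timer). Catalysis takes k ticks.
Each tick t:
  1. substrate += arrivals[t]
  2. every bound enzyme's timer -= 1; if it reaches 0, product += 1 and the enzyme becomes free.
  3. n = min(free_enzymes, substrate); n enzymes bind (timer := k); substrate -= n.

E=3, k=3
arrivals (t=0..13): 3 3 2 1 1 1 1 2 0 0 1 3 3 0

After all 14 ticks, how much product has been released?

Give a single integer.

Answer: 12

Derivation:
t=0: arr=3 -> substrate=0 bound=3 product=0
t=1: arr=3 -> substrate=3 bound=3 product=0
t=2: arr=2 -> substrate=5 bound=3 product=0
t=3: arr=1 -> substrate=3 bound=3 product=3
t=4: arr=1 -> substrate=4 bound=3 product=3
t=5: arr=1 -> substrate=5 bound=3 product=3
t=6: arr=1 -> substrate=3 bound=3 product=6
t=7: arr=2 -> substrate=5 bound=3 product=6
t=8: arr=0 -> substrate=5 bound=3 product=6
t=9: arr=0 -> substrate=2 bound=3 product=9
t=10: arr=1 -> substrate=3 bound=3 product=9
t=11: arr=3 -> substrate=6 bound=3 product=9
t=12: arr=3 -> substrate=6 bound=3 product=12
t=13: arr=0 -> substrate=6 bound=3 product=12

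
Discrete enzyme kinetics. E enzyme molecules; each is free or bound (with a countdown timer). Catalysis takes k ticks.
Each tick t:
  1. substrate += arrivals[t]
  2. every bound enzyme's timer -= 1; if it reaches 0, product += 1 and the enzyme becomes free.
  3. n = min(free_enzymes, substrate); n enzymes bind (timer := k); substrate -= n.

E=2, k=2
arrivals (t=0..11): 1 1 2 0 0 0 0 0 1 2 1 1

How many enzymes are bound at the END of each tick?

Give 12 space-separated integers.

t=0: arr=1 -> substrate=0 bound=1 product=0
t=1: arr=1 -> substrate=0 bound=2 product=0
t=2: arr=2 -> substrate=1 bound=2 product=1
t=3: arr=0 -> substrate=0 bound=2 product=2
t=4: arr=0 -> substrate=0 bound=1 product=3
t=5: arr=0 -> substrate=0 bound=0 product=4
t=6: arr=0 -> substrate=0 bound=0 product=4
t=7: arr=0 -> substrate=0 bound=0 product=4
t=8: arr=1 -> substrate=0 bound=1 product=4
t=9: arr=2 -> substrate=1 bound=2 product=4
t=10: arr=1 -> substrate=1 bound=2 product=5
t=11: arr=1 -> substrate=1 bound=2 product=6

Answer: 1 2 2 2 1 0 0 0 1 2 2 2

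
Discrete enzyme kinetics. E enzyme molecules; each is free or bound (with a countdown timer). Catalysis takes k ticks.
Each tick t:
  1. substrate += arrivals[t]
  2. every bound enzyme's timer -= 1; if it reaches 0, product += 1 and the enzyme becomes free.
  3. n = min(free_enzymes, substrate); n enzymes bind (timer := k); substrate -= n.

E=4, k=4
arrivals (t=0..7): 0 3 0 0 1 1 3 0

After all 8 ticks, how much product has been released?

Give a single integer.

t=0: arr=0 -> substrate=0 bound=0 product=0
t=1: arr=3 -> substrate=0 bound=3 product=0
t=2: arr=0 -> substrate=0 bound=3 product=0
t=3: arr=0 -> substrate=0 bound=3 product=0
t=4: arr=1 -> substrate=0 bound=4 product=0
t=5: arr=1 -> substrate=0 bound=2 product=3
t=6: arr=3 -> substrate=1 bound=4 product=3
t=7: arr=0 -> substrate=1 bound=4 product=3

Answer: 3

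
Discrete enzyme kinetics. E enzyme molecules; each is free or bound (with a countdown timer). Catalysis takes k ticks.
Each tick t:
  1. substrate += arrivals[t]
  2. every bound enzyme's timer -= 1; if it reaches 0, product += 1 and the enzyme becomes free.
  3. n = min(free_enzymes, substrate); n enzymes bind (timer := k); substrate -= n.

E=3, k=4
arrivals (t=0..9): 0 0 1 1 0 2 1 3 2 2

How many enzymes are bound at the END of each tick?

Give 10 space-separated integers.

t=0: arr=0 -> substrate=0 bound=0 product=0
t=1: arr=0 -> substrate=0 bound=0 product=0
t=2: arr=1 -> substrate=0 bound=1 product=0
t=3: arr=1 -> substrate=0 bound=2 product=0
t=4: arr=0 -> substrate=0 bound=2 product=0
t=5: arr=2 -> substrate=1 bound=3 product=0
t=6: arr=1 -> substrate=1 bound=3 product=1
t=7: arr=3 -> substrate=3 bound=3 product=2
t=8: arr=2 -> substrate=5 bound=3 product=2
t=9: arr=2 -> substrate=6 bound=3 product=3

Answer: 0 0 1 2 2 3 3 3 3 3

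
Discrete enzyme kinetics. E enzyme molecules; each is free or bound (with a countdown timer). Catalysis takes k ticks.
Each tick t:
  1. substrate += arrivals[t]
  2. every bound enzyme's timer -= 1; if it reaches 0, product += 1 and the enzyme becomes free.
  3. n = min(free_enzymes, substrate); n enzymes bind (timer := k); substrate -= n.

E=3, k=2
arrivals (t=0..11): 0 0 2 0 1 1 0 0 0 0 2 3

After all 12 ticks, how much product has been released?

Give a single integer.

Answer: 4

Derivation:
t=0: arr=0 -> substrate=0 bound=0 product=0
t=1: arr=0 -> substrate=0 bound=0 product=0
t=2: arr=2 -> substrate=0 bound=2 product=0
t=3: arr=0 -> substrate=0 bound=2 product=0
t=4: arr=1 -> substrate=0 bound=1 product=2
t=5: arr=1 -> substrate=0 bound=2 product=2
t=6: arr=0 -> substrate=0 bound=1 product=3
t=7: arr=0 -> substrate=0 bound=0 product=4
t=8: arr=0 -> substrate=0 bound=0 product=4
t=9: arr=0 -> substrate=0 bound=0 product=4
t=10: arr=2 -> substrate=0 bound=2 product=4
t=11: arr=3 -> substrate=2 bound=3 product=4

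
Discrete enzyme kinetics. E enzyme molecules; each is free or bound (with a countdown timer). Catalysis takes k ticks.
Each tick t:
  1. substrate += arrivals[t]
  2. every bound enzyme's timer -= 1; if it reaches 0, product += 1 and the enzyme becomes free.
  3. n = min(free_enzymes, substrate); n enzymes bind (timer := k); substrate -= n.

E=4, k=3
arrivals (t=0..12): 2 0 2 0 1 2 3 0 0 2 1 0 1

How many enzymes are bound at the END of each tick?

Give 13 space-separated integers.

t=0: arr=2 -> substrate=0 bound=2 product=0
t=1: arr=0 -> substrate=0 bound=2 product=0
t=2: arr=2 -> substrate=0 bound=4 product=0
t=3: arr=0 -> substrate=0 bound=2 product=2
t=4: arr=1 -> substrate=0 bound=3 product=2
t=5: arr=2 -> substrate=0 bound=3 product=4
t=6: arr=3 -> substrate=2 bound=4 product=4
t=7: arr=0 -> substrate=1 bound=4 product=5
t=8: arr=0 -> substrate=0 bound=3 product=7
t=9: arr=2 -> substrate=0 bound=4 product=8
t=10: arr=1 -> substrate=0 bound=4 product=9
t=11: arr=0 -> substrate=0 bound=3 product=10
t=12: arr=1 -> substrate=0 bound=2 product=12

Answer: 2 2 4 2 3 3 4 4 3 4 4 3 2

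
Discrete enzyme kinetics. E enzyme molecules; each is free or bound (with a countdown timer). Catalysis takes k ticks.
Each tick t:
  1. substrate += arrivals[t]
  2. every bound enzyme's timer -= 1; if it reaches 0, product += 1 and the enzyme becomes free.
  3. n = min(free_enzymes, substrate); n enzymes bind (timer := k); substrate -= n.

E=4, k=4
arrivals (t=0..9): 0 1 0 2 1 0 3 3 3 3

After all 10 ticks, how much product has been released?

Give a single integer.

Answer: 4

Derivation:
t=0: arr=0 -> substrate=0 bound=0 product=0
t=1: arr=1 -> substrate=0 bound=1 product=0
t=2: arr=0 -> substrate=0 bound=1 product=0
t=3: arr=2 -> substrate=0 bound=3 product=0
t=4: arr=1 -> substrate=0 bound=4 product=0
t=5: arr=0 -> substrate=0 bound=3 product=1
t=6: arr=3 -> substrate=2 bound=4 product=1
t=7: arr=3 -> substrate=3 bound=4 product=3
t=8: arr=3 -> substrate=5 bound=4 product=4
t=9: arr=3 -> substrate=8 bound=4 product=4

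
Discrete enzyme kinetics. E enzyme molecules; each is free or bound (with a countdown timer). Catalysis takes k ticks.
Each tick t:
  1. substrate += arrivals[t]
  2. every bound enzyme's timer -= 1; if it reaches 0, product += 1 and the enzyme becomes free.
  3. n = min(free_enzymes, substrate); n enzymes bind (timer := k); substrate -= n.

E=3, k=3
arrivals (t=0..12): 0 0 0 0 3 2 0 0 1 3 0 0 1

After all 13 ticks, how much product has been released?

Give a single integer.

t=0: arr=0 -> substrate=0 bound=0 product=0
t=1: arr=0 -> substrate=0 bound=0 product=0
t=2: arr=0 -> substrate=0 bound=0 product=0
t=3: arr=0 -> substrate=0 bound=0 product=0
t=4: arr=3 -> substrate=0 bound=3 product=0
t=5: arr=2 -> substrate=2 bound=3 product=0
t=6: arr=0 -> substrate=2 bound=3 product=0
t=7: arr=0 -> substrate=0 bound=2 product=3
t=8: arr=1 -> substrate=0 bound=3 product=3
t=9: arr=3 -> substrate=3 bound=3 product=3
t=10: arr=0 -> substrate=1 bound=3 product=5
t=11: arr=0 -> substrate=0 bound=3 product=6
t=12: arr=1 -> substrate=1 bound=3 product=6

Answer: 6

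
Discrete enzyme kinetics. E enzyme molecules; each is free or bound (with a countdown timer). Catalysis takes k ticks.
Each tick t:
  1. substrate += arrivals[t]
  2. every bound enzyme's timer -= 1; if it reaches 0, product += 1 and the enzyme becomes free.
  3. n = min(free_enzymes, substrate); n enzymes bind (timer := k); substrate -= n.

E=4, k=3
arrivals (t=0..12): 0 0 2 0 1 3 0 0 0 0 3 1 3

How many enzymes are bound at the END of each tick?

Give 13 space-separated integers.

t=0: arr=0 -> substrate=0 bound=0 product=0
t=1: arr=0 -> substrate=0 bound=0 product=0
t=2: arr=2 -> substrate=0 bound=2 product=0
t=3: arr=0 -> substrate=0 bound=2 product=0
t=4: arr=1 -> substrate=0 bound=3 product=0
t=5: arr=3 -> substrate=0 bound=4 product=2
t=6: arr=0 -> substrate=0 bound=4 product=2
t=7: arr=0 -> substrate=0 bound=3 product=3
t=8: arr=0 -> substrate=0 bound=0 product=6
t=9: arr=0 -> substrate=0 bound=0 product=6
t=10: arr=3 -> substrate=0 bound=3 product=6
t=11: arr=1 -> substrate=0 bound=4 product=6
t=12: arr=3 -> substrate=3 bound=4 product=6

Answer: 0 0 2 2 3 4 4 3 0 0 3 4 4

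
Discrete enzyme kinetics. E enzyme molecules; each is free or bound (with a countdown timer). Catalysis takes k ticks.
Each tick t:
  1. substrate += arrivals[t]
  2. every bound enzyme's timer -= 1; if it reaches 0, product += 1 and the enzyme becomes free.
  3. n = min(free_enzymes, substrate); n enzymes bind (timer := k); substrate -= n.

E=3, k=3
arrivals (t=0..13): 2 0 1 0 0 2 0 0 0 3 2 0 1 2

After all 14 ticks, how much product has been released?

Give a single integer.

Answer: 8

Derivation:
t=0: arr=2 -> substrate=0 bound=2 product=0
t=1: arr=0 -> substrate=0 bound=2 product=0
t=2: arr=1 -> substrate=0 bound=3 product=0
t=3: arr=0 -> substrate=0 bound=1 product=2
t=4: arr=0 -> substrate=0 bound=1 product=2
t=5: arr=2 -> substrate=0 bound=2 product=3
t=6: arr=0 -> substrate=0 bound=2 product=3
t=7: arr=0 -> substrate=0 bound=2 product=3
t=8: arr=0 -> substrate=0 bound=0 product=5
t=9: arr=3 -> substrate=0 bound=3 product=5
t=10: arr=2 -> substrate=2 bound=3 product=5
t=11: arr=0 -> substrate=2 bound=3 product=5
t=12: arr=1 -> substrate=0 bound=3 product=8
t=13: arr=2 -> substrate=2 bound=3 product=8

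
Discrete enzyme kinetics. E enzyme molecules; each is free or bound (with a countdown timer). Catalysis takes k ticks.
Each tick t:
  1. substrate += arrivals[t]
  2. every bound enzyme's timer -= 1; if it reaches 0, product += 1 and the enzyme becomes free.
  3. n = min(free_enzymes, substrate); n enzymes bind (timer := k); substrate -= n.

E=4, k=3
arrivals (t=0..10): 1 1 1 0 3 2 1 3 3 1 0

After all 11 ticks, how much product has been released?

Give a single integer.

Answer: 10

Derivation:
t=0: arr=1 -> substrate=0 bound=1 product=0
t=1: arr=1 -> substrate=0 bound=2 product=0
t=2: arr=1 -> substrate=0 bound=3 product=0
t=3: arr=0 -> substrate=0 bound=2 product=1
t=4: arr=3 -> substrate=0 bound=4 product=2
t=5: arr=2 -> substrate=1 bound=4 product=3
t=6: arr=1 -> substrate=2 bound=4 product=3
t=7: arr=3 -> substrate=2 bound=4 product=6
t=8: arr=3 -> substrate=4 bound=4 product=7
t=9: arr=1 -> substrate=5 bound=4 product=7
t=10: arr=0 -> substrate=2 bound=4 product=10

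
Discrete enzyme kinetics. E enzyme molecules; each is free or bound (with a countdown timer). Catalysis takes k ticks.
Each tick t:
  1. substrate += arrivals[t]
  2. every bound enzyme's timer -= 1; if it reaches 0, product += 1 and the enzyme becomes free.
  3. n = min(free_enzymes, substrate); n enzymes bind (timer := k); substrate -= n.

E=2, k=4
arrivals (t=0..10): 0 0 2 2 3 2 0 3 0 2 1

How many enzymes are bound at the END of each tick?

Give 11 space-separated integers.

Answer: 0 0 2 2 2 2 2 2 2 2 2

Derivation:
t=0: arr=0 -> substrate=0 bound=0 product=0
t=1: arr=0 -> substrate=0 bound=0 product=0
t=2: arr=2 -> substrate=0 bound=2 product=0
t=3: arr=2 -> substrate=2 bound=2 product=0
t=4: arr=3 -> substrate=5 bound=2 product=0
t=5: arr=2 -> substrate=7 bound=2 product=0
t=6: arr=0 -> substrate=5 bound=2 product=2
t=7: arr=3 -> substrate=8 bound=2 product=2
t=8: arr=0 -> substrate=8 bound=2 product=2
t=9: arr=2 -> substrate=10 bound=2 product=2
t=10: arr=1 -> substrate=9 bound=2 product=4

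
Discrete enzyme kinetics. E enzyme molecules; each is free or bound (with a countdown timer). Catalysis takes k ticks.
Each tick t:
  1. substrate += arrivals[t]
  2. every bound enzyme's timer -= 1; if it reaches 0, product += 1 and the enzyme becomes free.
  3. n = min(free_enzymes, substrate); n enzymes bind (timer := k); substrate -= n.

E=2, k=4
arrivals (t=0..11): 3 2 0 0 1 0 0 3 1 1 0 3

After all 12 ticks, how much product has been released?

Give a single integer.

Answer: 4

Derivation:
t=0: arr=3 -> substrate=1 bound=2 product=0
t=1: arr=2 -> substrate=3 bound=2 product=0
t=2: arr=0 -> substrate=3 bound=2 product=0
t=3: arr=0 -> substrate=3 bound=2 product=0
t=4: arr=1 -> substrate=2 bound=2 product=2
t=5: arr=0 -> substrate=2 bound=2 product=2
t=6: arr=0 -> substrate=2 bound=2 product=2
t=7: arr=3 -> substrate=5 bound=2 product=2
t=8: arr=1 -> substrate=4 bound=2 product=4
t=9: arr=1 -> substrate=5 bound=2 product=4
t=10: arr=0 -> substrate=5 bound=2 product=4
t=11: arr=3 -> substrate=8 bound=2 product=4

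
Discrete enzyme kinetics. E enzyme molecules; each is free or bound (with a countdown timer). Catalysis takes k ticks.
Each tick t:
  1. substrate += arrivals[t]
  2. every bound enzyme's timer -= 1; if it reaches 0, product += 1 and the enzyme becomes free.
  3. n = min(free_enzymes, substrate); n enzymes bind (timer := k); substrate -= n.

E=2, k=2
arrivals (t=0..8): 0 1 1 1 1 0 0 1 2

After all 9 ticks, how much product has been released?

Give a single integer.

t=0: arr=0 -> substrate=0 bound=0 product=0
t=1: arr=1 -> substrate=0 bound=1 product=0
t=2: arr=1 -> substrate=0 bound=2 product=0
t=3: arr=1 -> substrate=0 bound=2 product=1
t=4: arr=1 -> substrate=0 bound=2 product=2
t=5: arr=0 -> substrate=0 bound=1 product=3
t=6: arr=0 -> substrate=0 bound=0 product=4
t=7: arr=1 -> substrate=0 bound=1 product=4
t=8: arr=2 -> substrate=1 bound=2 product=4

Answer: 4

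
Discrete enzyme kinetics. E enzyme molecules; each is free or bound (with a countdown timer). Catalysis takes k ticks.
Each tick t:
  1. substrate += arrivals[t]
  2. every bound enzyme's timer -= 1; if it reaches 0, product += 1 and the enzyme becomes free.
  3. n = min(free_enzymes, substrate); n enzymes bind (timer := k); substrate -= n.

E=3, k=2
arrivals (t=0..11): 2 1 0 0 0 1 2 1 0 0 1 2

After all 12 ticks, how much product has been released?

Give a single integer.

t=0: arr=2 -> substrate=0 bound=2 product=0
t=1: arr=1 -> substrate=0 bound=3 product=0
t=2: arr=0 -> substrate=0 bound=1 product=2
t=3: arr=0 -> substrate=0 bound=0 product=3
t=4: arr=0 -> substrate=0 bound=0 product=3
t=5: arr=1 -> substrate=0 bound=1 product=3
t=6: arr=2 -> substrate=0 bound=3 product=3
t=7: arr=1 -> substrate=0 bound=3 product=4
t=8: arr=0 -> substrate=0 bound=1 product=6
t=9: arr=0 -> substrate=0 bound=0 product=7
t=10: arr=1 -> substrate=0 bound=1 product=7
t=11: arr=2 -> substrate=0 bound=3 product=7

Answer: 7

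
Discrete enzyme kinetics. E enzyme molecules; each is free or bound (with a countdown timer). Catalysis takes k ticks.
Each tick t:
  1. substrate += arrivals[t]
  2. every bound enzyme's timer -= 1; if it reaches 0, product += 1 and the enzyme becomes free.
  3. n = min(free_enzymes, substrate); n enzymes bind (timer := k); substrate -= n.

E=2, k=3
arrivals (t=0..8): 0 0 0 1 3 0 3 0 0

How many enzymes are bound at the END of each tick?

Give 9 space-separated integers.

Answer: 0 0 0 1 2 2 2 2 2

Derivation:
t=0: arr=0 -> substrate=0 bound=0 product=0
t=1: arr=0 -> substrate=0 bound=0 product=0
t=2: arr=0 -> substrate=0 bound=0 product=0
t=3: arr=1 -> substrate=0 bound=1 product=0
t=4: arr=3 -> substrate=2 bound=2 product=0
t=5: arr=0 -> substrate=2 bound=2 product=0
t=6: arr=3 -> substrate=4 bound=2 product=1
t=7: arr=0 -> substrate=3 bound=2 product=2
t=8: arr=0 -> substrate=3 bound=2 product=2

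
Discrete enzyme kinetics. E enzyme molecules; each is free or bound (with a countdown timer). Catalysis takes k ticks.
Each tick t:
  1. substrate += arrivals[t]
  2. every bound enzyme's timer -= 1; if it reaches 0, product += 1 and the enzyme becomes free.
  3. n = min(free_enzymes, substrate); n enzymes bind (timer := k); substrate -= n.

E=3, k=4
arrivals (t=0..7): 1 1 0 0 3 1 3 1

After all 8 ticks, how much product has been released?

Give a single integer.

t=0: arr=1 -> substrate=0 bound=1 product=0
t=1: arr=1 -> substrate=0 bound=2 product=0
t=2: arr=0 -> substrate=0 bound=2 product=0
t=3: arr=0 -> substrate=0 bound=2 product=0
t=4: arr=3 -> substrate=1 bound=3 product=1
t=5: arr=1 -> substrate=1 bound=3 product=2
t=6: arr=3 -> substrate=4 bound=3 product=2
t=7: arr=1 -> substrate=5 bound=3 product=2

Answer: 2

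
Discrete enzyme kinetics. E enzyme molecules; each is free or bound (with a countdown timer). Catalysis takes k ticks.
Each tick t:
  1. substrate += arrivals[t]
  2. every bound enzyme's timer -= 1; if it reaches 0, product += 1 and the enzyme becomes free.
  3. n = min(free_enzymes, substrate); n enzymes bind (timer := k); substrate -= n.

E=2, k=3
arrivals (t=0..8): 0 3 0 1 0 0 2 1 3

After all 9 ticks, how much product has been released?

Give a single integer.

t=0: arr=0 -> substrate=0 bound=0 product=0
t=1: arr=3 -> substrate=1 bound=2 product=0
t=2: arr=0 -> substrate=1 bound=2 product=0
t=3: arr=1 -> substrate=2 bound=2 product=0
t=4: arr=0 -> substrate=0 bound=2 product=2
t=5: arr=0 -> substrate=0 bound=2 product=2
t=6: arr=2 -> substrate=2 bound=2 product=2
t=7: arr=1 -> substrate=1 bound=2 product=4
t=8: arr=3 -> substrate=4 bound=2 product=4

Answer: 4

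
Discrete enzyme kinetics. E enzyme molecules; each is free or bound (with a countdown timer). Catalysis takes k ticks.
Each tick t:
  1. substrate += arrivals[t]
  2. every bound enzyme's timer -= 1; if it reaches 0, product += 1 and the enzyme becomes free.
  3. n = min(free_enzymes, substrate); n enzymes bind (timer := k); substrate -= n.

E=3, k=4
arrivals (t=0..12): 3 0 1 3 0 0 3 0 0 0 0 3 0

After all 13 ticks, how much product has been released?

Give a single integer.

Answer: 9

Derivation:
t=0: arr=3 -> substrate=0 bound=3 product=0
t=1: arr=0 -> substrate=0 bound=3 product=0
t=2: arr=1 -> substrate=1 bound=3 product=0
t=3: arr=3 -> substrate=4 bound=3 product=0
t=4: arr=0 -> substrate=1 bound=3 product=3
t=5: arr=0 -> substrate=1 bound=3 product=3
t=6: arr=3 -> substrate=4 bound=3 product=3
t=7: arr=0 -> substrate=4 bound=3 product=3
t=8: arr=0 -> substrate=1 bound=3 product=6
t=9: arr=0 -> substrate=1 bound=3 product=6
t=10: arr=0 -> substrate=1 bound=3 product=6
t=11: arr=3 -> substrate=4 bound=3 product=6
t=12: arr=0 -> substrate=1 bound=3 product=9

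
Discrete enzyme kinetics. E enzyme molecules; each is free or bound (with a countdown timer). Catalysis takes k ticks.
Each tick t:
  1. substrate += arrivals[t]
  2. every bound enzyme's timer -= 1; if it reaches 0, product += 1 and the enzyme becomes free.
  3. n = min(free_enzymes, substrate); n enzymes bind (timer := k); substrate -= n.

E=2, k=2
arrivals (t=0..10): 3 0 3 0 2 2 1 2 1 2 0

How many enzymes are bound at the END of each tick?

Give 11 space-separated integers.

Answer: 2 2 2 2 2 2 2 2 2 2 2

Derivation:
t=0: arr=3 -> substrate=1 bound=2 product=0
t=1: arr=0 -> substrate=1 bound=2 product=0
t=2: arr=3 -> substrate=2 bound=2 product=2
t=3: arr=0 -> substrate=2 bound=2 product=2
t=4: arr=2 -> substrate=2 bound=2 product=4
t=5: arr=2 -> substrate=4 bound=2 product=4
t=6: arr=1 -> substrate=3 bound=2 product=6
t=7: arr=2 -> substrate=5 bound=2 product=6
t=8: arr=1 -> substrate=4 bound=2 product=8
t=9: arr=2 -> substrate=6 bound=2 product=8
t=10: arr=0 -> substrate=4 bound=2 product=10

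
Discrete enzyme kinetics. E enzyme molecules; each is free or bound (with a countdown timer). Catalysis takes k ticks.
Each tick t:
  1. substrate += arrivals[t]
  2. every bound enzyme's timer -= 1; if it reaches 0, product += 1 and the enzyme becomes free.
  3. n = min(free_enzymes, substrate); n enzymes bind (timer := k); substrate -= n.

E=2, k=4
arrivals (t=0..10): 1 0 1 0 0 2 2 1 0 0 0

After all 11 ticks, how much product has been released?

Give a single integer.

Answer: 4

Derivation:
t=0: arr=1 -> substrate=0 bound=1 product=0
t=1: arr=0 -> substrate=0 bound=1 product=0
t=2: arr=1 -> substrate=0 bound=2 product=0
t=3: arr=0 -> substrate=0 bound=2 product=0
t=4: arr=0 -> substrate=0 bound=1 product=1
t=5: arr=2 -> substrate=1 bound=2 product=1
t=6: arr=2 -> substrate=2 bound=2 product=2
t=7: arr=1 -> substrate=3 bound=2 product=2
t=8: arr=0 -> substrate=3 bound=2 product=2
t=9: arr=0 -> substrate=2 bound=2 product=3
t=10: arr=0 -> substrate=1 bound=2 product=4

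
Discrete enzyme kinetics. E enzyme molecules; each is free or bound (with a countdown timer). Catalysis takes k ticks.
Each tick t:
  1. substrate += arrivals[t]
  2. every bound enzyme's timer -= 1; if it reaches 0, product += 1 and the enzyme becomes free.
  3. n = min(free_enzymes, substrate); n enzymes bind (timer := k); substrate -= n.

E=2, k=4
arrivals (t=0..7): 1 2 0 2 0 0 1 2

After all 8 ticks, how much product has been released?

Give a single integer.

Answer: 2

Derivation:
t=0: arr=1 -> substrate=0 bound=1 product=0
t=1: arr=2 -> substrate=1 bound=2 product=0
t=2: arr=0 -> substrate=1 bound=2 product=0
t=3: arr=2 -> substrate=3 bound=2 product=0
t=4: arr=0 -> substrate=2 bound=2 product=1
t=5: arr=0 -> substrate=1 bound=2 product=2
t=6: arr=1 -> substrate=2 bound=2 product=2
t=7: arr=2 -> substrate=4 bound=2 product=2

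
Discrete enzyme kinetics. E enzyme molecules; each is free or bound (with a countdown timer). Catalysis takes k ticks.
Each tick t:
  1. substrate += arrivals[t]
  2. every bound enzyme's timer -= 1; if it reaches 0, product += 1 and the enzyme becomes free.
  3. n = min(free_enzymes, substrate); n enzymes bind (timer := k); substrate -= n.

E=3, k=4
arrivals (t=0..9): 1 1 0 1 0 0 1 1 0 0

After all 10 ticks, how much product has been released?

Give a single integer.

t=0: arr=1 -> substrate=0 bound=1 product=0
t=1: arr=1 -> substrate=0 bound=2 product=0
t=2: arr=0 -> substrate=0 bound=2 product=0
t=3: arr=1 -> substrate=0 bound=3 product=0
t=4: arr=0 -> substrate=0 bound=2 product=1
t=5: arr=0 -> substrate=0 bound=1 product=2
t=6: arr=1 -> substrate=0 bound=2 product=2
t=7: arr=1 -> substrate=0 bound=2 product=3
t=8: arr=0 -> substrate=0 bound=2 product=3
t=9: arr=0 -> substrate=0 bound=2 product=3

Answer: 3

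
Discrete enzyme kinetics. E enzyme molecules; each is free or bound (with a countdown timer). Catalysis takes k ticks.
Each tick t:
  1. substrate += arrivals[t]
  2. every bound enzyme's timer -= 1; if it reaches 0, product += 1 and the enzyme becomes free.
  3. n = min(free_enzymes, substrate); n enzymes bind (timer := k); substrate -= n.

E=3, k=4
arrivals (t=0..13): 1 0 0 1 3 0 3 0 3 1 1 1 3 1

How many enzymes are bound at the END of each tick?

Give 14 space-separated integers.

t=0: arr=1 -> substrate=0 bound=1 product=0
t=1: arr=0 -> substrate=0 bound=1 product=0
t=2: arr=0 -> substrate=0 bound=1 product=0
t=3: arr=1 -> substrate=0 bound=2 product=0
t=4: arr=3 -> substrate=1 bound=3 product=1
t=5: arr=0 -> substrate=1 bound=3 product=1
t=6: arr=3 -> substrate=4 bound=3 product=1
t=7: arr=0 -> substrate=3 bound=3 product=2
t=8: arr=3 -> substrate=4 bound=3 product=4
t=9: arr=1 -> substrate=5 bound=3 product=4
t=10: arr=1 -> substrate=6 bound=3 product=4
t=11: arr=1 -> substrate=6 bound=3 product=5
t=12: arr=3 -> substrate=7 bound=3 product=7
t=13: arr=1 -> substrate=8 bound=3 product=7

Answer: 1 1 1 2 3 3 3 3 3 3 3 3 3 3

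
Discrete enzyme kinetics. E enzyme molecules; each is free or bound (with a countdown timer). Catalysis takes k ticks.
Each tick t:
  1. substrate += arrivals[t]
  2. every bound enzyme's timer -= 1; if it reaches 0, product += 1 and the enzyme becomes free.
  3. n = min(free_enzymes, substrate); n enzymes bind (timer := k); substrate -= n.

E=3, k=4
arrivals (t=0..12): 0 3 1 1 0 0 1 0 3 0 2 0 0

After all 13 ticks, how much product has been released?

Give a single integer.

t=0: arr=0 -> substrate=0 bound=0 product=0
t=1: arr=3 -> substrate=0 bound=3 product=0
t=2: arr=1 -> substrate=1 bound=3 product=0
t=3: arr=1 -> substrate=2 bound=3 product=0
t=4: arr=0 -> substrate=2 bound=3 product=0
t=5: arr=0 -> substrate=0 bound=2 product=3
t=6: arr=1 -> substrate=0 bound=3 product=3
t=7: arr=0 -> substrate=0 bound=3 product=3
t=8: arr=3 -> substrate=3 bound=3 product=3
t=9: arr=0 -> substrate=1 bound=3 product=5
t=10: arr=2 -> substrate=2 bound=3 product=6
t=11: arr=0 -> substrate=2 bound=3 product=6
t=12: arr=0 -> substrate=2 bound=3 product=6

Answer: 6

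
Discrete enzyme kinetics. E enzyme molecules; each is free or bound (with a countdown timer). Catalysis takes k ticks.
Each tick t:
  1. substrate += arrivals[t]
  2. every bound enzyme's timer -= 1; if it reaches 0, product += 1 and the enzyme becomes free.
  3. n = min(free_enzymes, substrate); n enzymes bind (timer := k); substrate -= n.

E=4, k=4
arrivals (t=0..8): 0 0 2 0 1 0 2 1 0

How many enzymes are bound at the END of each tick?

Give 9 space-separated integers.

t=0: arr=0 -> substrate=0 bound=0 product=0
t=1: arr=0 -> substrate=0 bound=0 product=0
t=2: arr=2 -> substrate=0 bound=2 product=0
t=3: arr=0 -> substrate=0 bound=2 product=0
t=4: arr=1 -> substrate=0 bound=3 product=0
t=5: arr=0 -> substrate=0 bound=3 product=0
t=6: arr=2 -> substrate=0 bound=3 product=2
t=7: arr=1 -> substrate=0 bound=4 product=2
t=8: arr=0 -> substrate=0 bound=3 product=3

Answer: 0 0 2 2 3 3 3 4 3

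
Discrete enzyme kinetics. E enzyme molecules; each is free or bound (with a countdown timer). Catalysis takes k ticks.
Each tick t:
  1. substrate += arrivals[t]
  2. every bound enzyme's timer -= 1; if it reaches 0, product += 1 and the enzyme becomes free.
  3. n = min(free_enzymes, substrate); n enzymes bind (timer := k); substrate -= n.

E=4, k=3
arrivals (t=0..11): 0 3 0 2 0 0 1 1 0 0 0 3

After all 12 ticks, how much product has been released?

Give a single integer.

t=0: arr=0 -> substrate=0 bound=0 product=0
t=1: arr=3 -> substrate=0 bound=3 product=0
t=2: arr=0 -> substrate=0 bound=3 product=0
t=3: arr=2 -> substrate=1 bound=4 product=0
t=4: arr=0 -> substrate=0 bound=2 product=3
t=5: arr=0 -> substrate=0 bound=2 product=3
t=6: arr=1 -> substrate=0 bound=2 product=4
t=7: arr=1 -> substrate=0 bound=2 product=5
t=8: arr=0 -> substrate=0 bound=2 product=5
t=9: arr=0 -> substrate=0 bound=1 product=6
t=10: arr=0 -> substrate=0 bound=0 product=7
t=11: arr=3 -> substrate=0 bound=3 product=7

Answer: 7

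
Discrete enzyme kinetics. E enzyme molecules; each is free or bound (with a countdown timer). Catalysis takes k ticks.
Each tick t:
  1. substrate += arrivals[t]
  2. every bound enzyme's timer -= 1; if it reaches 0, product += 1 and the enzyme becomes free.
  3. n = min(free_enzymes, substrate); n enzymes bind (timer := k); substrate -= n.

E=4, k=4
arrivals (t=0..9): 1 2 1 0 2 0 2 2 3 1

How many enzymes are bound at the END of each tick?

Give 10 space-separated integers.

Answer: 1 3 4 4 4 3 4 4 4 4

Derivation:
t=0: arr=1 -> substrate=0 bound=1 product=0
t=1: arr=2 -> substrate=0 bound=3 product=0
t=2: arr=1 -> substrate=0 bound=4 product=0
t=3: arr=0 -> substrate=0 bound=4 product=0
t=4: arr=2 -> substrate=1 bound=4 product=1
t=5: arr=0 -> substrate=0 bound=3 product=3
t=6: arr=2 -> substrate=0 bound=4 product=4
t=7: arr=2 -> substrate=2 bound=4 product=4
t=8: arr=3 -> substrate=4 bound=4 product=5
t=9: arr=1 -> substrate=4 bound=4 product=6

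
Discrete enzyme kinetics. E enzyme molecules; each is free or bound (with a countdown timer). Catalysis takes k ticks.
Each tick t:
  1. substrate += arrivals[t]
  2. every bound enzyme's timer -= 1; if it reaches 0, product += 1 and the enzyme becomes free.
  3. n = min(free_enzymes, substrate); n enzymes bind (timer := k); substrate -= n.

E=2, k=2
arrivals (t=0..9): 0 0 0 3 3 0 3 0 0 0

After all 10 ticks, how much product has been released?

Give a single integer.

Answer: 6

Derivation:
t=0: arr=0 -> substrate=0 bound=0 product=0
t=1: arr=0 -> substrate=0 bound=0 product=0
t=2: arr=0 -> substrate=0 bound=0 product=0
t=3: arr=3 -> substrate=1 bound=2 product=0
t=4: arr=3 -> substrate=4 bound=2 product=0
t=5: arr=0 -> substrate=2 bound=2 product=2
t=6: arr=3 -> substrate=5 bound=2 product=2
t=7: arr=0 -> substrate=3 bound=2 product=4
t=8: arr=0 -> substrate=3 bound=2 product=4
t=9: arr=0 -> substrate=1 bound=2 product=6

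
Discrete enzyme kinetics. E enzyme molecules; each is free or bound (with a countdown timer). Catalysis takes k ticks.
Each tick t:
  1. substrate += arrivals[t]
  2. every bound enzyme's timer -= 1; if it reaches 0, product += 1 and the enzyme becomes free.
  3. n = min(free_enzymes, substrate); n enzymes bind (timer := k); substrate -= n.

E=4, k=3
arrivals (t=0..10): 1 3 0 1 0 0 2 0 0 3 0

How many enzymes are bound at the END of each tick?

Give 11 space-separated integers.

t=0: arr=1 -> substrate=0 bound=1 product=0
t=1: arr=3 -> substrate=0 bound=4 product=0
t=2: arr=0 -> substrate=0 bound=4 product=0
t=3: arr=1 -> substrate=0 bound=4 product=1
t=4: arr=0 -> substrate=0 bound=1 product=4
t=5: arr=0 -> substrate=0 bound=1 product=4
t=6: arr=2 -> substrate=0 bound=2 product=5
t=7: arr=0 -> substrate=0 bound=2 product=5
t=8: arr=0 -> substrate=0 bound=2 product=5
t=9: arr=3 -> substrate=0 bound=3 product=7
t=10: arr=0 -> substrate=0 bound=3 product=7

Answer: 1 4 4 4 1 1 2 2 2 3 3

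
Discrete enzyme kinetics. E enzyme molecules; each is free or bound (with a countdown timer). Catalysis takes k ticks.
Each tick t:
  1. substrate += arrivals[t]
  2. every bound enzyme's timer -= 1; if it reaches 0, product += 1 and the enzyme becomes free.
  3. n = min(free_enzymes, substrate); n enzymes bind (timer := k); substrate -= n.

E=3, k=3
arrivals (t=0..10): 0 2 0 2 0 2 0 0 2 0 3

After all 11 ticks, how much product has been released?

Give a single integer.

Answer: 6

Derivation:
t=0: arr=0 -> substrate=0 bound=0 product=0
t=1: arr=2 -> substrate=0 bound=2 product=0
t=2: arr=0 -> substrate=0 bound=2 product=0
t=3: arr=2 -> substrate=1 bound=3 product=0
t=4: arr=0 -> substrate=0 bound=2 product=2
t=5: arr=2 -> substrate=1 bound=3 product=2
t=6: arr=0 -> substrate=0 bound=3 product=3
t=7: arr=0 -> substrate=0 bound=2 product=4
t=8: arr=2 -> substrate=0 bound=3 product=5
t=9: arr=0 -> substrate=0 bound=2 product=6
t=10: arr=3 -> substrate=2 bound=3 product=6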